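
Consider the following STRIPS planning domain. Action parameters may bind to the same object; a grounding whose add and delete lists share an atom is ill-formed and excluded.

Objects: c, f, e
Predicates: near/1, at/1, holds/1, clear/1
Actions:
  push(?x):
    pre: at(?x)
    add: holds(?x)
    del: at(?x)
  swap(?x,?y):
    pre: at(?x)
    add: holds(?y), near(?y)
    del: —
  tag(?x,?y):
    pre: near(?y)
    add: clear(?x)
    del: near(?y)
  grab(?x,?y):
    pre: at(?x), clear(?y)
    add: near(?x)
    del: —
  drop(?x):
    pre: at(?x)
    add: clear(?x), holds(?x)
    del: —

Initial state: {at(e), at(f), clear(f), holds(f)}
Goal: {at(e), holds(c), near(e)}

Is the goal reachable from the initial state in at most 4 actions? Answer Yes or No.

Yes

1. swap(f,c)  →  {at(e), at(f), clear(f), holds(c), holds(f), near(c)}
2. swap(f,e)  →  {at(e), at(f), clear(f), holds(c), holds(e), holds(f), near(c), near(e)}
optimal plan length = 2; 2 ≤ 4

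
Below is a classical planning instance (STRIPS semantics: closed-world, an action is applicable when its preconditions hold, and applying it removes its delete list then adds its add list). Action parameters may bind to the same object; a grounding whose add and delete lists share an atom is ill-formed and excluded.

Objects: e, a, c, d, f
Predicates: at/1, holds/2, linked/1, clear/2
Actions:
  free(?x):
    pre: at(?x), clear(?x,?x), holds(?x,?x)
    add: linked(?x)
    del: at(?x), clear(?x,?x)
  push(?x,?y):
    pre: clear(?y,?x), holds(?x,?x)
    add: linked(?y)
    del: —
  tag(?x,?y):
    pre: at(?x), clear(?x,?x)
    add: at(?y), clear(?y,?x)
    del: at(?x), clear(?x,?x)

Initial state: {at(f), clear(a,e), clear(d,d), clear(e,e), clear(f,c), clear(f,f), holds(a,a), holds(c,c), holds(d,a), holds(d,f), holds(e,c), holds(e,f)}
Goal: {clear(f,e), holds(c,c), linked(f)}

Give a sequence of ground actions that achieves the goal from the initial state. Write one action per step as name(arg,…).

push(c,f); tag(f,e); tag(e,f)

1. push(c,f)  →  {at(f), clear(a,e), clear(d,d), clear(e,e), clear(f,c), clear(f,f), holds(a,a), holds(c,c), holds(d,a), holds(d,f), holds(e,c), holds(e,f), linked(f)}
2. tag(f,e)  →  {at(e), clear(a,e), clear(d,d), clear(e,e), clear(e,f), clear(f,c), holds(a,a), holds(c,c), holds(d,a), holds(d,f), holds(e,c), holds(e,f), linked(f)}
3. tag(e,f)  →  {at(f), clear(a,e), clear(d,d), clear(e,f), clear(f,c), clear(f,e), holds(a,a), holds(c,c), holds(d,a), holds(d,f), holds(e,c), holds(e,f), linked(f)}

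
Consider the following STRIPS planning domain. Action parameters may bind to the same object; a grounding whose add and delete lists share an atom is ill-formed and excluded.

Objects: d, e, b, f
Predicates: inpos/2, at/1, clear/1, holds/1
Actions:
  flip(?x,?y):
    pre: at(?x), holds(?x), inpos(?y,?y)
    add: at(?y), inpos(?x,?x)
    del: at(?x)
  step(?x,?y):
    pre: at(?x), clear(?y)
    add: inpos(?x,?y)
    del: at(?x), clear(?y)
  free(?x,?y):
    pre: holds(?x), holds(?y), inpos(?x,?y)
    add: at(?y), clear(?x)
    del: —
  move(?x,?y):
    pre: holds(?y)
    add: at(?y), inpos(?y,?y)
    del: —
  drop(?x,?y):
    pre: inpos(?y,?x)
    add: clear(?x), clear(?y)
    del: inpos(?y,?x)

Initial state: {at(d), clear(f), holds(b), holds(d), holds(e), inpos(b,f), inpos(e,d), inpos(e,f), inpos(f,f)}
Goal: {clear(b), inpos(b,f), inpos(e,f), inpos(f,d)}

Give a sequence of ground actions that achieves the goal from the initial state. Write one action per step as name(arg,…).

flip(d,f); free(d,d); step(f,d); move(d,b); free(b,b)

1. flip(d,f)  →  {at(f), clear(f), holds(b), holds(d), holds(e), inpos(b,f), inpos(d,d), inpos(e,d), inpos(e,f), inpos(f,f)}
2. free(d,d)  →  {at(d), at(f), clear(d), clear(f), holds(b), holds(d), holds(e), inpos(b,f), inpos(d,d), inpos(e,d), inpos(e,f), inpos(f,f)}
3. step(f,d)  →  {at(d), clear(f), holds(b), holds(d), holds(e), inpos(b,f), inpos(d,d), inpos(e,d), inpos(e,f), inpos(f,d), inpos(f,f)}
4. move(d,b)  →  {at(b), at(d), clear(f), holds(b), holds(d), holds(e), inpos(b,b), inpos(b,f), inpos(d,d), inpos(e,d), inpos(e,f), inpos(f,d), inpos(f,f)}
5. free(b,b)  →  {at(b), at(d), clear(b), clear(f), holds(b), holds(d), holds(e), inpos(b,b), inpos(b,f), inpos(d,d), inpos(e,d), inpos(e,f), inpos(f,d), inpos(f,f)}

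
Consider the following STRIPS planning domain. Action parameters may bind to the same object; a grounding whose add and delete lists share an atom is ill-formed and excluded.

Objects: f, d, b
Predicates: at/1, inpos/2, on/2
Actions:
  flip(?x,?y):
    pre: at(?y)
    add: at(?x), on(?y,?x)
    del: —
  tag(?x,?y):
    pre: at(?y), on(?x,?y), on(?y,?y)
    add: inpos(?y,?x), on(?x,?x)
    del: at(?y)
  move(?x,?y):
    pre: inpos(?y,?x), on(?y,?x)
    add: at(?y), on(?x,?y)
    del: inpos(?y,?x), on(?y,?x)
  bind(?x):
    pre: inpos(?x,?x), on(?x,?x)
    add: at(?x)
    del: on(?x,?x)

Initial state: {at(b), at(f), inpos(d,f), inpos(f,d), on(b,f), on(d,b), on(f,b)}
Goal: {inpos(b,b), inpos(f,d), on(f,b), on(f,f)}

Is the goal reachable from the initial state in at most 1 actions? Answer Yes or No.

1. flip(f,f)  →  {at(b), at(f), inpos(d,f), inpos(f,d), on(b,f), on(d,b), on(f,b), on(f,f)}
2. flip(b,b)  →  {at(b), at(f), inpos(d,f), inpos(f,d), on(b,b), on(b,f), on(d,b), on(f,b), on(f,f)}
3. tag(b,b)  →  {at(f), inpos(b,b), inpos(d,f), inpos(f,d), on(b,b), on(b,f), on(d,b), on(f,b), on(f,f)}
optimal plan length = 3; 3 > 1

No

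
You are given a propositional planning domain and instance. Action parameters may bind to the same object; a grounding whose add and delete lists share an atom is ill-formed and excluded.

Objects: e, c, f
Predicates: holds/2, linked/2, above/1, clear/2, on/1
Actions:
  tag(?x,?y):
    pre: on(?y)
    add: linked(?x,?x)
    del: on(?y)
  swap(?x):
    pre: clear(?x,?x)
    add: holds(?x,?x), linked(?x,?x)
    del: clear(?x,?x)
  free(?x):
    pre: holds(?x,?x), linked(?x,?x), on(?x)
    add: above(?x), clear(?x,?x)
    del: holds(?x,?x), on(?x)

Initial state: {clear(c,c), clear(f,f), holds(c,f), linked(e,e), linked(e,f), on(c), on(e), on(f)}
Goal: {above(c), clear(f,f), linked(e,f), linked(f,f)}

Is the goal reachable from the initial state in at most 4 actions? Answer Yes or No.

1. tag(f,e)  →  {clear(c,c), clear(f,f), holds(c,f), linked(e,e), linked(e,f), linked(f,f), on(c), on(f)}
2. swap(c)  →  {clear(f,f), holds(c,c), holds(c,f), linked(c,c), linked(e,e), linked(e,f), linked(f,f), on(c), on(f)}
3. free(c)  →  {above(c), clear(c,c), clear(f,f), holds(c,f), linked(c,c), linked(e,e), linked(e,f), linked(f,f), on(f)}
optimal plan length = 3; 3 ≤ 4

Yes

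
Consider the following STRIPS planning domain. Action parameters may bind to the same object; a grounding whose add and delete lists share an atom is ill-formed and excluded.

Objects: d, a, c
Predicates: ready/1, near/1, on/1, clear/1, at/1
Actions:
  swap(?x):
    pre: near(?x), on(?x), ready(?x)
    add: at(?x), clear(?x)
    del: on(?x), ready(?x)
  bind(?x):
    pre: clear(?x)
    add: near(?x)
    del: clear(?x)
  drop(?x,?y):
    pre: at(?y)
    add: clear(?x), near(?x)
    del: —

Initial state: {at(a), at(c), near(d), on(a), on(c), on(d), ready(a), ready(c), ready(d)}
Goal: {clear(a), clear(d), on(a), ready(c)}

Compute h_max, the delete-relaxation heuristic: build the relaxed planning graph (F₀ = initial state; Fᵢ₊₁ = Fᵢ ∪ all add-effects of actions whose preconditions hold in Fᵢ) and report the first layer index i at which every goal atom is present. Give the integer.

F0 = init (9 atoms)
F1 = F0 ∪ {at(d), clear(a), clear(c), clear(d), near(a), near(c)}  (15 atoms)
goal ⊆ F1  ⇒  h_max = 1

1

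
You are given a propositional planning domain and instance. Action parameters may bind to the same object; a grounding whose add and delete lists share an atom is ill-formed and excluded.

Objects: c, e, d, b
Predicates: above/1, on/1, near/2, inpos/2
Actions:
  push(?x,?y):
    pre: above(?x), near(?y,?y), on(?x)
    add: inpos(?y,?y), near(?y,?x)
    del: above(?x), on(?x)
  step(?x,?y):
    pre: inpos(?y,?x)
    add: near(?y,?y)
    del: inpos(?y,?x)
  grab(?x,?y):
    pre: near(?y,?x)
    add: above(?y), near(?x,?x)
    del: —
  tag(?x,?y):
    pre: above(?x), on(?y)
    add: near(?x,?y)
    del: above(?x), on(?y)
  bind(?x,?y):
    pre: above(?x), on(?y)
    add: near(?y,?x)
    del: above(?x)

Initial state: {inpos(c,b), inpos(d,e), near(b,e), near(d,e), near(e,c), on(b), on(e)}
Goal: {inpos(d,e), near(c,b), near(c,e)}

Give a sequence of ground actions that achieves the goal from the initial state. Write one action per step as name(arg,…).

grab(c,e); push(e,c); grab(c,c); tag(c,b)

1. grab(c,e)  →  {above(e), inpos(c,b), inpos(d,e), near(b,e), near(c,c), near(d,e), near(e,c), on(b), on(e)}
2. push(e,c)  →  {inpos(c,b), inpos(c,c), inpos(d,e), near(b,e), near(c,c), near(c,e), near(d,e), near(e,c), on(b)}
3. grab(c,c)  →  {above(c), inpos(c,b), inpos(c,c), inpos(d,e), near(b,e), near(c,c), near(c,e), near(d,e), near(e,c), on(b)}
4. tag(c,b)  →  {inpos(c,b), inpos(c,c), inpos(d,e), near(b,e), near(c,b), near(c,c), near(c,e), near(d,e), near(e,c)}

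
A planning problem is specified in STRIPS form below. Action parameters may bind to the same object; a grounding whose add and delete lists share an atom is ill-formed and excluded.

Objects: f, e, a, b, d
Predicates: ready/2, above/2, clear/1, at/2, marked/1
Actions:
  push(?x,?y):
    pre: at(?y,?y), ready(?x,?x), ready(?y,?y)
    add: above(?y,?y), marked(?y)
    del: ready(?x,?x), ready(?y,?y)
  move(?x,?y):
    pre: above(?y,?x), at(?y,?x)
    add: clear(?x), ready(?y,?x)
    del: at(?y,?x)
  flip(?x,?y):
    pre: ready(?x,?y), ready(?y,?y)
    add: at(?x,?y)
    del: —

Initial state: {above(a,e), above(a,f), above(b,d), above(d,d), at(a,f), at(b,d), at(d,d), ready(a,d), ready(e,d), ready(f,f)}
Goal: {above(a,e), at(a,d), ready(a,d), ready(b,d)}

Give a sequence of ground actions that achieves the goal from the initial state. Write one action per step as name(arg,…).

1. move(d,b)  →  {above(a,e), above(a,f), above(b,d), above(d,d), at(a,f), at(d,d), clear(d), ready(a,d), ready(b,d), ready(e,d), ready(f,f)}
2. move(d,d)  →  {above(a,e), above(a,f), above(b,d), above(d,d), at(a,f), clear(d), ready(a,d), ready(b,d), ready(d,d), ready(e,d), ready(f,f)}
3. flip(a,d)  →  {above(a,e), above(a,f), above(b,d), above(d,d), at(a,d), at(a,f), clear(d), ready(a,d), ready(b,d), ready(d,d), ready(e,d), ready(f,f)}

move(d,b); move(d,d); flip(a,d)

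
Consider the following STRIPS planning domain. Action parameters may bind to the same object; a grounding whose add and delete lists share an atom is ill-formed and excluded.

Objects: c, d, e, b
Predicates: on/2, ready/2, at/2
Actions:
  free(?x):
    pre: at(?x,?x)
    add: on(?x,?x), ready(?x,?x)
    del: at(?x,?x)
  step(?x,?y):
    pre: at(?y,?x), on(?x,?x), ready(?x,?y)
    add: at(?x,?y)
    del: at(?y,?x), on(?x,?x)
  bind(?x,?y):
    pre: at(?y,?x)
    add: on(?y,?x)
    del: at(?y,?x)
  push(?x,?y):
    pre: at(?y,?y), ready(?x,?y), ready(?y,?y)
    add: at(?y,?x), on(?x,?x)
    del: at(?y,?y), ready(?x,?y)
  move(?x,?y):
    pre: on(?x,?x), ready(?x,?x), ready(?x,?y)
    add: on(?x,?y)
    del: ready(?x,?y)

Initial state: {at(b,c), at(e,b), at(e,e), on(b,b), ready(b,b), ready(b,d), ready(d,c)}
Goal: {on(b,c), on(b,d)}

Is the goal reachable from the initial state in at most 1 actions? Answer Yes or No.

1. bind(c,b)  →  {at(e,b), at(e,e), on(b,b), on(b,c), ready(b,b), ready(b,d), ready(d,c)}
2. move(b,d)  →  {at(e,b), at(e,e), on(b,b), on(b,c), on(b,d), ready(b,b), ready(d,c)}
optimal plan length = 2; 2 > 1

No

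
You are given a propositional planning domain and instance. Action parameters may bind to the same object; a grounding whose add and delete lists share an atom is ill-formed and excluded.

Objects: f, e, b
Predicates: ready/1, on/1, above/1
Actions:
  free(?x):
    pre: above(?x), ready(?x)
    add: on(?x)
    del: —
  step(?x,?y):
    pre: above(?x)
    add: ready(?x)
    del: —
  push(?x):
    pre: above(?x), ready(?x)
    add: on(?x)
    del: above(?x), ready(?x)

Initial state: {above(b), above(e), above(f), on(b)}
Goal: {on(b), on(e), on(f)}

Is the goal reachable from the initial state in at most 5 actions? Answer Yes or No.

Yes

1. step(f,f)  →  {above(b), above(e), above(f), on(b), ready(f)}
2. free(f)  →  {above(b), above(e), above(f), on(b), on(f), ready(f)}
3. step(e,f)  →  {above(b), above(e), above(f), on(b), on(f), ready(e), ready(f)}
4. free(e)  →  {above(b), above(e), above(f), on(b), on(e), on(f), ready(e), ready(f)}
optimal plan length = 4; 4 ≤ 5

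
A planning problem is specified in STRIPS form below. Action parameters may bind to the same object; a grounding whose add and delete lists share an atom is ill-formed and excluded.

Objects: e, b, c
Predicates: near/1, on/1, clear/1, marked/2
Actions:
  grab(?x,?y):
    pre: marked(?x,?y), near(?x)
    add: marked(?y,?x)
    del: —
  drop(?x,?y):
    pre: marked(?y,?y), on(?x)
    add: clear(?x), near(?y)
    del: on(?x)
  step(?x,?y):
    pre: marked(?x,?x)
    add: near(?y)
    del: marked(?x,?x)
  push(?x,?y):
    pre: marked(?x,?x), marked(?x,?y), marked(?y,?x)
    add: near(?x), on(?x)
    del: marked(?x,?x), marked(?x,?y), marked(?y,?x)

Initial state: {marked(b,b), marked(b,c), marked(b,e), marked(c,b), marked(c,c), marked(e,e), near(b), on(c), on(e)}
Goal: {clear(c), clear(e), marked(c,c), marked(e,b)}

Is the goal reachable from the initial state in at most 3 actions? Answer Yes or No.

1. grab(b,e)  →  {marked(b,b), marked(b,c), marked(b,e), marked(c,b), marked(c,c), marked(e,b), marked(e,e), near(b), on(c), on(e)}
2. drop(e,e)  →  {clear(e), marked(b,b), marked(b,c), marked(b,e), marked(c,b), marked(c,c), marked(e,b), marked(e,e), near(b), near(e), on(c)}
3. drop(c,e)  →  {clear(c), clear(e), marked(b,b), marked(b,c), marked(b,e), marked(c,b), marked(c,c), marked(e,b), marked(e,e), near(b), near(e)}
optimal plan length = 3; 3 ≤ 3

Yes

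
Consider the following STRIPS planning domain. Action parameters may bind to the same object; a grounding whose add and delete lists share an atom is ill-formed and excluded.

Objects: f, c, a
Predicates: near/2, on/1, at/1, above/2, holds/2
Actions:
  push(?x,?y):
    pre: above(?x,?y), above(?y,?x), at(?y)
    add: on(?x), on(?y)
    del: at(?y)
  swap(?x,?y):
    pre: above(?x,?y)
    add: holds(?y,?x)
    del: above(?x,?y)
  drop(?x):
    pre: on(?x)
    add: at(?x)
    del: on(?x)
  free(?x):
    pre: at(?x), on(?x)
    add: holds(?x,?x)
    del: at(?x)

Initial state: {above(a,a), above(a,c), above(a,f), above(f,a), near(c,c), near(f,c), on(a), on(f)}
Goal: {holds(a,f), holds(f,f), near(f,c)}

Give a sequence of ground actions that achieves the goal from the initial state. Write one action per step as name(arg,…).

drop(f); drop(a); push(f,a); swap(f,a); free(f)

1. drop(f)  →  {above(a,a), above(a,c), above(a,f), above(f,a), at(f), near(c,c), near(f,c), on(a)}
2. drop(a)  →  {above(a,a), above(a,c), above(a,f), above(f,a), at(a), at(f), near(c,c), near(f,c)}
3. push(f,a)  →  {above(a,a), above(a,c), above(a,f), above(f,a), at(f), near(c,c), near(f,c), on(a), on(f)}
4. swap(f,a)  →  {above(a,a), above(a,c), above(a,f), at(f), holds(a,f), near(c,c), near(f,c), on(a), on(f)}
5. free(f)  →  {above(a,a), above(a,c), above(a,f), holds(a,f), holds(f,f), near(c,c), near(f,c), on(a), on(f)}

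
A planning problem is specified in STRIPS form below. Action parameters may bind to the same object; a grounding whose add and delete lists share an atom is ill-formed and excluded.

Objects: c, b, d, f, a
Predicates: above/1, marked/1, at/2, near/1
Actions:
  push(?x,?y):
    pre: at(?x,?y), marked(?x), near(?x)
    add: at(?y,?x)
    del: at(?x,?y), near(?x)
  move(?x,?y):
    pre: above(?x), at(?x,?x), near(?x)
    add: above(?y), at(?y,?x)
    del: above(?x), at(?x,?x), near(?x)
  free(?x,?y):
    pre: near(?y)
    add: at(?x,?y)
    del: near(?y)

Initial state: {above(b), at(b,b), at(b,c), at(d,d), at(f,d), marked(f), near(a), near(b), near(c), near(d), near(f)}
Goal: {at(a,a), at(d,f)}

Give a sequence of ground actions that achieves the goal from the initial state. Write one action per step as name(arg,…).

push(f,d); free(a,a)

1. push(f,d)  →  {above(b), at(b,b), at(b,c), at(d,d), at(d,f), marked(f), near(a), near(b), near(c), near(d)}
2. free(a,a)  →  {above(b), at(a,a), at(b,b), at(b,c), at(d,d), at(d,f), marked(f), near(b), near(c), near(d)}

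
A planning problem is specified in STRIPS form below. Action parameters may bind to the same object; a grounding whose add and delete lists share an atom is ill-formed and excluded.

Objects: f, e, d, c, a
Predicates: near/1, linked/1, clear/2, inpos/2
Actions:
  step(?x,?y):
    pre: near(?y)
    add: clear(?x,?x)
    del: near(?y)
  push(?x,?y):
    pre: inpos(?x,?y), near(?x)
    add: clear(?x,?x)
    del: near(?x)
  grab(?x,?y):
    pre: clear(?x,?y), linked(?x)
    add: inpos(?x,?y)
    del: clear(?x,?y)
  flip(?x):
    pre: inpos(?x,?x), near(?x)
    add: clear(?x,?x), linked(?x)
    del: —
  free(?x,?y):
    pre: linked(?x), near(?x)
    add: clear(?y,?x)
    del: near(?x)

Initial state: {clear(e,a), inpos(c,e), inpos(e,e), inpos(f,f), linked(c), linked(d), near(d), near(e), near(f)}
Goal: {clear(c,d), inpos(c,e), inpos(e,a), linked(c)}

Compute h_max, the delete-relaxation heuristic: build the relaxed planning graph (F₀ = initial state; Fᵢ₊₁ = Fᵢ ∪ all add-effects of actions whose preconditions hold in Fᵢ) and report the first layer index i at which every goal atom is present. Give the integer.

2

F0 = init (9 atoms)
F1 = F0 ∪ {clear(a,a), clear(a,d), clear(c,c), clear(c,d), clear(d,d), clear(e,d), clear(e,e), clear(f,d), clear(f,f), linked(e), linked(f)}  (20 atoms)
F2 = F1 ∪ {clear(a,e), clear(a,f), clear(c,e), clear(c,f), clear(d,e), clear(d,f), clear(e,f), clear(f,e), inpos(c,c), inpos(c,d), inpos(d,d), inpos(e,a), inpos(e,d), inpos(f,d)}  (34 atoms)
goal ⊆ F2  ⇒  h_max = 2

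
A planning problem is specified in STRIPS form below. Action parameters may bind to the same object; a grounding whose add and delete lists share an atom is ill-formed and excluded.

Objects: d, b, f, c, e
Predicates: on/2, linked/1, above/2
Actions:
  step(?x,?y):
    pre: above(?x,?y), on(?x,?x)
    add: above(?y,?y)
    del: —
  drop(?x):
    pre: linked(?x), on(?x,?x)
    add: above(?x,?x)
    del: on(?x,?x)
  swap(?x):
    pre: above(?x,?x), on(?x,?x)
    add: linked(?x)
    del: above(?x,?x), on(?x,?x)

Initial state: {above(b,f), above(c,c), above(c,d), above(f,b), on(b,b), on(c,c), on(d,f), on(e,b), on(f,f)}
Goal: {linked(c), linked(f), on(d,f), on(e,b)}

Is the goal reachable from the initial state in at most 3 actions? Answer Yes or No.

Yes

1. step(b,f)  →  {above(b,f), above(c,c), above(c,d), above(f,b), above(f,f), on(b,b), on(c,c), on(d,f), on(e,b), on(f,f)}
2. swap(f)  →  {above(b,f), above(c,c), above(c,d), above(f,b), linked(f), on(b,b), on(c,c), on(d,f), on(e,b)}
3. swap(c)  →  {above(b,f), above(c,d), above(f,b), linked(c), linked(f), on(b,b), on(d,f), on(e,b)}
optimal plan length = 3; 3 ≤ 3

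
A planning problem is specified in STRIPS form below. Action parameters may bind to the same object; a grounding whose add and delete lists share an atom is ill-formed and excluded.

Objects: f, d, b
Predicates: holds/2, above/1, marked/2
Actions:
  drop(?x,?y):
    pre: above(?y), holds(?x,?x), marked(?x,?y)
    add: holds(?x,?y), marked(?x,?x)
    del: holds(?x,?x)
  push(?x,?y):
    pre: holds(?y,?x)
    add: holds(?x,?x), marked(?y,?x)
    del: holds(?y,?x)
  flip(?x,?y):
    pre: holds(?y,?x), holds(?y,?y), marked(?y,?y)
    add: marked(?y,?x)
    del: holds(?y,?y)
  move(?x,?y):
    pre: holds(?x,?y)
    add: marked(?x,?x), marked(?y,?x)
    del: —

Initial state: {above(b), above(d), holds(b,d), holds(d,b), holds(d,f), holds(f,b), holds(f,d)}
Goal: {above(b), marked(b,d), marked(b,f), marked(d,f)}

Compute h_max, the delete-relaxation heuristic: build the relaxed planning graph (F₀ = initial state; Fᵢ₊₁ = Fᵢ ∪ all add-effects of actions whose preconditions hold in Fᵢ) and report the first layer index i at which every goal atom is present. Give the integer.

1

F0 = init (7 atoms)
F1 = F0 ∪ {holds(b,b), holds(d,d), holds(f,f), marked(b,b), marked(b,d), marked(b,f), marked(d,b), marked(d,d), marked(d,f), marked(f,b), marked(f,d), marked(f,f)}  (19 atoms)
goal ⊆ F1  ⇒  h_max = 1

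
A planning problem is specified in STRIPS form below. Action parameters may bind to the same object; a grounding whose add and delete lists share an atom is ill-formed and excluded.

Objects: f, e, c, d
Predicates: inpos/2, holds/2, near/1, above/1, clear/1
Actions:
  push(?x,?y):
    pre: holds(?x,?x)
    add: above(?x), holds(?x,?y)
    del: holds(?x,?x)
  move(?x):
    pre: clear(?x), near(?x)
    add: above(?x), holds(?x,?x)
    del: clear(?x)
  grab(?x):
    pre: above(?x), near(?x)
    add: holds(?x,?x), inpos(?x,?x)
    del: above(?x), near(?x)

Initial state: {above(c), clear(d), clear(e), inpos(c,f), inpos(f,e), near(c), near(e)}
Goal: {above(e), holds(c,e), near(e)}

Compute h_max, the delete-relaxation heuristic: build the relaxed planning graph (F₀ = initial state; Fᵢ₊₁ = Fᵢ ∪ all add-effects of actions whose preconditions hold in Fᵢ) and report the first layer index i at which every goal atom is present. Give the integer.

F0 = init (7 atoms)
F1 = F0 ∪ {above(e), holds(c,c), holds(e,e), inpos(c,c)}  (11 atoms)
F2 = F1 ∪ {holds(c,d), holds(c,e), holds(c,f), holds(e,c), holds(e,d), holds(e,f), inpos(e,e)}  (18 atoms)
goal ⊆ F2  ⇒  h_max = 2

2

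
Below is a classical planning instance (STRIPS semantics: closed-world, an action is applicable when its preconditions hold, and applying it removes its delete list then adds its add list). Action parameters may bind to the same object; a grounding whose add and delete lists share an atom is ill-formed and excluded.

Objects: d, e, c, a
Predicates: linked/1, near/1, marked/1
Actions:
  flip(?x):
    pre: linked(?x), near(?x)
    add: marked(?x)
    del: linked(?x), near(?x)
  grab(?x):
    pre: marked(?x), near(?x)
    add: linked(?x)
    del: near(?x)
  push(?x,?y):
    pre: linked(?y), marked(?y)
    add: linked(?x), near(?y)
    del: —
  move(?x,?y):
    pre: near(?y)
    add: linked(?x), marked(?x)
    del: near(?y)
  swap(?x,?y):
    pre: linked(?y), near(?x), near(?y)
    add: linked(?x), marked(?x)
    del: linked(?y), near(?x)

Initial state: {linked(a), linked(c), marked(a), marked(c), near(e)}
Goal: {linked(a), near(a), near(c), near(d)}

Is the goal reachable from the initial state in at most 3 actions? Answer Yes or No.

No

1. push(d,c)  →  {linked(a), linked(c), linked(d), marked(a), marked(c), near(c), near(e)}
2. push(d,a)  →  {linked(a), linked(c), linked(d), marked(a), marked(c), near(a), near(c), near(e)}
3. move(d,e)  →  {linked(a), linked(c), linked(d), marked(a), marked(c), marked(d), near(a), near(c)}
4. push(d,d)  →  {linked(a), linked(c), linked(d), marked(a), marked(c), marked(d), near(a), near(c), near(d)}
optimal plan length = 4; 4 > 3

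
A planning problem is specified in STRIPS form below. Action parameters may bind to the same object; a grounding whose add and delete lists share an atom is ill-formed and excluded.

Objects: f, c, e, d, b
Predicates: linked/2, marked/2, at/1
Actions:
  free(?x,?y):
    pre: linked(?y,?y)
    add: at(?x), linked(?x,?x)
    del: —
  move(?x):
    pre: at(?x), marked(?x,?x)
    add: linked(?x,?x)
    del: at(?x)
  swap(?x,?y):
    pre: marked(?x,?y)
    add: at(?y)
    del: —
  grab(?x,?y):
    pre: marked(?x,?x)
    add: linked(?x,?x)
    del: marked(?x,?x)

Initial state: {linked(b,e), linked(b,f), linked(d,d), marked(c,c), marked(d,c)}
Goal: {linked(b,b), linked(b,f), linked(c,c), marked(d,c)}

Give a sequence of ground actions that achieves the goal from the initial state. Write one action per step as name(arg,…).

free(c,d); free(b,c)

1. free(c,d)  →  {at(c), linked(b,e), linked(b,f), linked(c,c), linked(d,d), marked(c,c), marked(d,c)}
2. free(b,c)  →  {at(b), at(c), linked(b,b), linked(b,e), linked(b,f), linked(c,c), linked(d,d), marked(c,c), marked(d,c)}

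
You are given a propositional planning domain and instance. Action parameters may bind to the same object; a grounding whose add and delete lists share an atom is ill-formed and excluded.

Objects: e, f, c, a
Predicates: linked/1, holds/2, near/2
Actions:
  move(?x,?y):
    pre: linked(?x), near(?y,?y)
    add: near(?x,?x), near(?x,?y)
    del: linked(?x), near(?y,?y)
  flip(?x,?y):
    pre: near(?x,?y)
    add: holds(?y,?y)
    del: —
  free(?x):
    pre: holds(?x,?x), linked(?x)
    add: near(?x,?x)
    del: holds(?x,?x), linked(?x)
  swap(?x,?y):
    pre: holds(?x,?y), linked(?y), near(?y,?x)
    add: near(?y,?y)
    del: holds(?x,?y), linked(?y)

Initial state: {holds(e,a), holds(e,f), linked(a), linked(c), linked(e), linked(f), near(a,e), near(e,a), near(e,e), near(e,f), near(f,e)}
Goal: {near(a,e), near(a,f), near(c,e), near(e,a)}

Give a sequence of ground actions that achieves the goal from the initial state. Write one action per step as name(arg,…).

move(c,e); move(f,c); move(a,f)

1. move(c,e)  →  {holds(e,a), holds(e,f), linked(a), linked(e), linked(f), near(a,e), near(c,c), near(c,e), near(e,a), near(e,f), near(f,e)}
2. move(f,c)  →  {holds(e,a), holds(e,f), linked(a), linked(e), near(a,e), near(c,e), near(e,a), near(e,f), near(f,c), near(f,e), near(f,f)}
3. move(a,f)  →  {holds(e,a), holds(e,f), linked(e), near(a,a), near(a,e), near(a,f), near(c,e), near(e,a), near(e,f), near(f,c), near(f,e)}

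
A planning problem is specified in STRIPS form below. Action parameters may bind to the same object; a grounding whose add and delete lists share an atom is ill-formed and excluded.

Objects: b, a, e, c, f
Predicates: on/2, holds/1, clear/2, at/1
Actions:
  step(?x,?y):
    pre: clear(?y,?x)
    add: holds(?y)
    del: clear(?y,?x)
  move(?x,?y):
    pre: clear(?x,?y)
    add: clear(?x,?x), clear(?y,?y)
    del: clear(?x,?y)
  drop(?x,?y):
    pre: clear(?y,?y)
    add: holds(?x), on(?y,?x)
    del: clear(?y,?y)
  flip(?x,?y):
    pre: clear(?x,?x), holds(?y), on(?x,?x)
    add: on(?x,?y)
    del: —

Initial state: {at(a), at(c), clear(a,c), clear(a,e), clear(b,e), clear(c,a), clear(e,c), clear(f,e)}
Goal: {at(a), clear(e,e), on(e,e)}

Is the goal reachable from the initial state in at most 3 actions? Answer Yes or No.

Yes

1. move(b,e)  →  {at(a), at(c), clear(a,c), clear(a,e), clear(b,b), clear(c,a), clear(e,c), clear(e,e), clear(f,e)}
2. drop(e,e)  →  {at(a), at(c), clear(a,c), clear(a,e), clear(b,b), clear(c,a), clear(e,c), clear(f,e), holds(e), on(e,e)}
3. move(a,e)  →  {at(a), at(c), clear(a,a), clear(a,c), clear(b,b), clear(c,a), clear(e,c), clear(e,e), clear(f,e), holds(e), on(e,e)}
optimal plan length = 3; 3 ≤ 3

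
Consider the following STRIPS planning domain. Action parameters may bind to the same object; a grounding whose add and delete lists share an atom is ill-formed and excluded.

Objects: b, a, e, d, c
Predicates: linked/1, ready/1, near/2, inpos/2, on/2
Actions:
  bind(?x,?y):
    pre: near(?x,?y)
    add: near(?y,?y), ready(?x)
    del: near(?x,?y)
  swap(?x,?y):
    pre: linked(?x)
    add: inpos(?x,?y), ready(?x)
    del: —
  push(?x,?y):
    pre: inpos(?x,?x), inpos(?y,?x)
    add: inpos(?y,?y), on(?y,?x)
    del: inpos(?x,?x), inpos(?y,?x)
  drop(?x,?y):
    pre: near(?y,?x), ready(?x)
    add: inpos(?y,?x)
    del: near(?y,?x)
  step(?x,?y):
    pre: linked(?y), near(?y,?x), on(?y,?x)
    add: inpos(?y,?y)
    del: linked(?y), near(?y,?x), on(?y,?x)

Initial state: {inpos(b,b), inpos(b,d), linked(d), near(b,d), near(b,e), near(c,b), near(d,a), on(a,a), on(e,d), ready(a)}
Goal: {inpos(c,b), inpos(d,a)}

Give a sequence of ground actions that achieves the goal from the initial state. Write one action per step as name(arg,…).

bind(b,e); swap(d,a); drop(b,c)

1. bind(b,e)  →  {inpos(b,b), inpos(b,d), linked(d), near(b,d), near(c,b), near(d,a), near(e,e), on(a,a), on(e,d), ready(a), ready(b)}
2. swap(d,a)  →  {inpos(b,b), inpos(b,d), inpos(d,a), linked(d), near(b,d), near(c,b), near(d,a), near(e,e), on(a,a), on(e,d), ready(a), ready(b), ready(d)}
3. drop(b,c)  →  {inpos(b,b), inpos(b,d), inpos(c,b), inpos(d,a), linked(d), near(b,d), near(d,a), near(e,e), on(a,a), on(e,d), ready(a), ready(b), ready(d)}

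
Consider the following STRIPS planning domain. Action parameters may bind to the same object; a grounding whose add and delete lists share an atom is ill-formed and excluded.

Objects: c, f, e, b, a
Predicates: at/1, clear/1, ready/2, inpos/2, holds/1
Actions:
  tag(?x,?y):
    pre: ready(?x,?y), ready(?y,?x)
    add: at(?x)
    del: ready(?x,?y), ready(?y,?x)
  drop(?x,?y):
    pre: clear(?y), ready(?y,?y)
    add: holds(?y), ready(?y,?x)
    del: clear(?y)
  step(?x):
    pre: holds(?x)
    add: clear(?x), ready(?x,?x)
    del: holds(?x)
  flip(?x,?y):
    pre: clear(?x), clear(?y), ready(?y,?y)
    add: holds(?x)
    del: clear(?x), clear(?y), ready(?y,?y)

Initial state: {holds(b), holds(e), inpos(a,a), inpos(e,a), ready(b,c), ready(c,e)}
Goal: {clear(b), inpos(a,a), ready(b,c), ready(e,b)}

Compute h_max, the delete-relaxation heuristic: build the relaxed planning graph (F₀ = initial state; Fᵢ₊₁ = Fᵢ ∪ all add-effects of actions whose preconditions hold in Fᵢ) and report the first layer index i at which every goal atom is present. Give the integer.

2

F0 = init (6 atoms)
F1 = F0 ∪ {clear(b), clear(e), ready(b,b), ready(e,e)}  (10 atoms)
F2 = F1 ∪ {at(b), at(e), ready(b,a), ready(b,e), ready(b,f), ready(e,a), ready(e,b), ready(e,c), ready(e,f)}  (19 atoms)
goal ⊆ F2  ⇒  h_max = 2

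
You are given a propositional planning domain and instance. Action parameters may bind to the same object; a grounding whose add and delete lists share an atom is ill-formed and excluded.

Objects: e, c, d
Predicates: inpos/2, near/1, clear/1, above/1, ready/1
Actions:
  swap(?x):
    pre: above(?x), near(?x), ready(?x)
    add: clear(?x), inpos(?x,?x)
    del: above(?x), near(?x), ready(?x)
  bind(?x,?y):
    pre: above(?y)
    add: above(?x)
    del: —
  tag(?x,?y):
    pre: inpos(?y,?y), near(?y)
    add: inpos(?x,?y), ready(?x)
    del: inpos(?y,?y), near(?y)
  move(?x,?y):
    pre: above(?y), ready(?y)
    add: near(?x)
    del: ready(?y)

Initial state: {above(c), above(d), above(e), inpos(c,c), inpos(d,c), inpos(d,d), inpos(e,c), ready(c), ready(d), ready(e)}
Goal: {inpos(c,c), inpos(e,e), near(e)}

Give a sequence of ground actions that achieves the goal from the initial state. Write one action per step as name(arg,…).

1. move(e,c)  →  {above(c), above(d), above(e), inpos(c,c), inpos(d,c), inpos(d,d), inpos(e,c), near(e), ready(d), ready(e)}
2. swap(e)  →  {above(c), above(d), clear(e), inpos(c,c), inpos(d,c), inpos(d,d), inpos(e,c), inpos(e,e), ready(d)}
3. move(e,d)  →  {above(c), above(d), clear(e), inpos(c,c), inpos(d,c), inpos(d,d), inpos(e,c), inpos(e,e), near(e)}

move(e,c); swap(e); move(e,d)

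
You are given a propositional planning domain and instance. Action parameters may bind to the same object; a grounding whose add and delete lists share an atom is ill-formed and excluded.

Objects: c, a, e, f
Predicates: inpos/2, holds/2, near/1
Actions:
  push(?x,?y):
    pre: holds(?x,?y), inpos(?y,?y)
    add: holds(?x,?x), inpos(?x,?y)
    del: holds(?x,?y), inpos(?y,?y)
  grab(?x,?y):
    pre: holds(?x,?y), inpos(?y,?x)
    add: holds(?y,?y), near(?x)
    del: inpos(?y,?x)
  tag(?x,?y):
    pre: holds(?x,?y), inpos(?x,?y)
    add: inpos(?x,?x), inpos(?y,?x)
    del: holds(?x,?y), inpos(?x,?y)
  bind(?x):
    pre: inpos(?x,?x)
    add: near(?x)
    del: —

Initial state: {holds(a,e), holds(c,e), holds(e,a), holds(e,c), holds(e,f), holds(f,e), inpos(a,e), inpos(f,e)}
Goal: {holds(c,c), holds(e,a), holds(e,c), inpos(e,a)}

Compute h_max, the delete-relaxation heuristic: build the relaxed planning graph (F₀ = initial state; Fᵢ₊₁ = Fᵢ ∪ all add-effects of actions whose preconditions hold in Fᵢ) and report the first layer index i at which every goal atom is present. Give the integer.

F0 = init (8 atoms)
F1 = F0 ∪ {holds(a,a), holds(f,f), inpos(a,a), inpos(e,a), inpos(e,f), inpos(f,f), near(e)}  (15 atoms)
F2 = F1 ∪ {holds(e,e), inpos(e,e), near(a), near(f)}  (19 atoms)
F3 = F2 ∪ {holds(c,c), inpos(c,e)}  (21 atoms)
goal ⊆ F3  ⇒  h_max = 3

3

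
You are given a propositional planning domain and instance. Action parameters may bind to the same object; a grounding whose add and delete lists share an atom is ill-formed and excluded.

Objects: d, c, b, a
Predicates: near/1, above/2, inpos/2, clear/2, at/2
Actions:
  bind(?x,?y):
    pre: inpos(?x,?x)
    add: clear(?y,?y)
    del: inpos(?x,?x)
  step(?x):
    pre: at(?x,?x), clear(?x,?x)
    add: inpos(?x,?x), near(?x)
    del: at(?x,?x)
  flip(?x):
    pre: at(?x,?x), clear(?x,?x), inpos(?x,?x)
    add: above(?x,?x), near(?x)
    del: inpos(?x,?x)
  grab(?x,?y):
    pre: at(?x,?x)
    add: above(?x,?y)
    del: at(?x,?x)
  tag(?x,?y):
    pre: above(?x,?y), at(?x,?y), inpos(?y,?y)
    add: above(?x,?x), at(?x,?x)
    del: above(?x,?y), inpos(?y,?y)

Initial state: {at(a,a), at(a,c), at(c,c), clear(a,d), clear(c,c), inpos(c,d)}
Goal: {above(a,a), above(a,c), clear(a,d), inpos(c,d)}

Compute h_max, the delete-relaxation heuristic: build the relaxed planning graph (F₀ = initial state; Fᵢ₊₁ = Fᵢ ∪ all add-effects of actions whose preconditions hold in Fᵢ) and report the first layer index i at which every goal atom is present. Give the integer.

1

F0 = init (6 atoms)
F1 = F0 ∪ {above(a,a), above(a,b), above(a,c), above(a,d), above(c,a), above(c,b), above(c,c), above(c,d), inpos(c,c), near(c)}  (16 atoms)
goal ⊆ F1  ⇒  h_max = 1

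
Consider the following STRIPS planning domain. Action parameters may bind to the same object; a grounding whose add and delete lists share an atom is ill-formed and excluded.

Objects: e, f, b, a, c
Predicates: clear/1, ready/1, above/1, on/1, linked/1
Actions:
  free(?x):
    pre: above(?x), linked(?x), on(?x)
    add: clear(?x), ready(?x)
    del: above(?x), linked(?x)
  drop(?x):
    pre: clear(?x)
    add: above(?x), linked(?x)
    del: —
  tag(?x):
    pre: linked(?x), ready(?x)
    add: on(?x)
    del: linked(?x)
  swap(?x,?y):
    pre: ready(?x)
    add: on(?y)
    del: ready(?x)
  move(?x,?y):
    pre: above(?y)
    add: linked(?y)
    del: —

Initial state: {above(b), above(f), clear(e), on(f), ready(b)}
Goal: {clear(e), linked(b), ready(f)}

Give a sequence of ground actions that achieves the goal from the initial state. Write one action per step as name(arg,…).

move(e,f); free(f); move(e,b)

1. move(e,f)  →  {above(b), above(f), clear(e), linked(f), on(f), ready(b)}
2. free(f)  →  {above(b), clear(e), clear(f), on(f), ready(b), ready(f)}
3. move(e,b)  →  {above(b), clear(e), clear(f), linked(b), on(f), ready(b), ready(f)}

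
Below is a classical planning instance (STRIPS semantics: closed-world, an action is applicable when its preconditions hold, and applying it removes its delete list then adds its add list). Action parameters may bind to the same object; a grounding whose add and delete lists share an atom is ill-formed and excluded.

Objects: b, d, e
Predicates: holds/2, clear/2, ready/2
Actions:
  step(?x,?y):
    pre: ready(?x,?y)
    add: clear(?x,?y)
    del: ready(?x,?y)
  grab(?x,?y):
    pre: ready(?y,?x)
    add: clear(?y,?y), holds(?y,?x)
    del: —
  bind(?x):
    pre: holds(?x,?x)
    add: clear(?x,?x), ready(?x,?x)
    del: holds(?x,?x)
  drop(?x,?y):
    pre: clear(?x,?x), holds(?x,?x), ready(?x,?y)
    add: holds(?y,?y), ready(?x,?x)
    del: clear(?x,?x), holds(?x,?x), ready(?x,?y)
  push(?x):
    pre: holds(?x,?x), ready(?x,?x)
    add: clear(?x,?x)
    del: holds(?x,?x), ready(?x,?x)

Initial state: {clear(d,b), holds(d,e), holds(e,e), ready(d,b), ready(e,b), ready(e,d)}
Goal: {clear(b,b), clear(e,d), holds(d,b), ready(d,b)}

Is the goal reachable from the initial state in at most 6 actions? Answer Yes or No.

1. step(e,d)  →  {clear(d,b), clear(e,d), holds(d,e), holds(e,e), ready(d,b), ready(e,b)}
2. grab(b,d)  →  {clear(d,b), clear(d,d), clear(e,d), holds(d,b), holds(d,e), holds(e,e), ready(d,b), ready(e,b)}
3. grab(b,e)  →  {clear(d,b), clear(d,d), clear(e,d), clear(e,e), holds(d,b), holds(d,e), holds(e,b), holds(e,e), ready(d,b), ready(e,b)}
4. drop(e,b)  →  {clear(d,b), clear(d,d), clear(e,d), holds(b,b), holds(d,b), holds(d,e), holds(e,b), ready(d,b), ready(e,e)}
5. bind(b)  →  {clear(b,b), clear(d,b), clear(d,d), clear(e,d), holds(d,b), holds(d,e), holds(e,b), ready(b,b), ready(d,b), ready(e,e)}
optimal plan length = 5; 5 ≤ 6

Yes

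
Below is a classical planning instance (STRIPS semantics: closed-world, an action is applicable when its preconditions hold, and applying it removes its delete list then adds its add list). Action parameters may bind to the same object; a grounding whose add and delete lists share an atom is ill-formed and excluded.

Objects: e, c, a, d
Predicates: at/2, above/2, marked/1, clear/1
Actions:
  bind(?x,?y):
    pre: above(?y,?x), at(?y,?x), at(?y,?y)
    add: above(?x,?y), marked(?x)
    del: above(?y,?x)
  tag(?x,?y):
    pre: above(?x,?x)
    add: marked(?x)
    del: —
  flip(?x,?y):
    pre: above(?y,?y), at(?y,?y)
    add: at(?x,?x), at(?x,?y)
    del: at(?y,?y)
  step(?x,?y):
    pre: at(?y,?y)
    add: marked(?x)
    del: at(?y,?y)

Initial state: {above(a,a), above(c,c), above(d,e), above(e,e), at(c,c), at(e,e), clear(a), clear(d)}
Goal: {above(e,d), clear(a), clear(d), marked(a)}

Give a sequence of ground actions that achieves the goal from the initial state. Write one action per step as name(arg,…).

1. tag(a,e)  →  {above(a,a), above(c,c), above(d,e), above(e,e), at(c,c), at(e,e), clear(a), clear(d), marked(a)}
2. flip(d,e)  →  {above(a,a), above(c,c), above(d,e), above(e,e), at(c,c), at(d,d), at(d,e), clear(a), clear(d), marked(a)}
3. bind(e,d)  →  {above(a,a), above(c,c), above(e,d), above(e,e), at(c,c), at(d,d), at(d,e), clear(a), clear(d), marked(a), marked(e)}

tag(a,e); flip(d,e); bind(e,d)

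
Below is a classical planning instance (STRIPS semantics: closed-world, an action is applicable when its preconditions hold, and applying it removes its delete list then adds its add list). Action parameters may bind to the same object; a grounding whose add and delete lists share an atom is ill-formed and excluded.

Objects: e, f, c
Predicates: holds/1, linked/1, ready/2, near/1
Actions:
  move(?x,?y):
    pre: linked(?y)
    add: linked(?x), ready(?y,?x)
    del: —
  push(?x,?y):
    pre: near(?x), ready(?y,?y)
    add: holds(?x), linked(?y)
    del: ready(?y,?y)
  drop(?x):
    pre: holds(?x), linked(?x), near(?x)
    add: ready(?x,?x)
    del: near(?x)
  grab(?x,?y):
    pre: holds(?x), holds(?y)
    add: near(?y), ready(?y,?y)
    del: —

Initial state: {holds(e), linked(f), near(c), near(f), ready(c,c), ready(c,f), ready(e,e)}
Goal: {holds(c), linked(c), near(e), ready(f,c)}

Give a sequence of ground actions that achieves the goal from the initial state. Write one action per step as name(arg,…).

1. move(c,f)  →  {holds(e), linked(c), linked(f), near(c), near(f), ready(c,c), ready(c,f), ready(e,e), ready(f,c)}
2. push(c,e)  →  {holds(c), holds(e), linked(c), linked(e), linked(f), near(c), near(f), ready(c,c), ready(c,f), ready(f,c)}
3. grab(e,e)  →  {holds(c), holds(e), linked(c), linked(e), linked(f), near(c), near(e), near(f), ready(c,c), ready(c,f), ready(e,e), ready(f,c)}

move(c,f); push(c,e); grab(e,e)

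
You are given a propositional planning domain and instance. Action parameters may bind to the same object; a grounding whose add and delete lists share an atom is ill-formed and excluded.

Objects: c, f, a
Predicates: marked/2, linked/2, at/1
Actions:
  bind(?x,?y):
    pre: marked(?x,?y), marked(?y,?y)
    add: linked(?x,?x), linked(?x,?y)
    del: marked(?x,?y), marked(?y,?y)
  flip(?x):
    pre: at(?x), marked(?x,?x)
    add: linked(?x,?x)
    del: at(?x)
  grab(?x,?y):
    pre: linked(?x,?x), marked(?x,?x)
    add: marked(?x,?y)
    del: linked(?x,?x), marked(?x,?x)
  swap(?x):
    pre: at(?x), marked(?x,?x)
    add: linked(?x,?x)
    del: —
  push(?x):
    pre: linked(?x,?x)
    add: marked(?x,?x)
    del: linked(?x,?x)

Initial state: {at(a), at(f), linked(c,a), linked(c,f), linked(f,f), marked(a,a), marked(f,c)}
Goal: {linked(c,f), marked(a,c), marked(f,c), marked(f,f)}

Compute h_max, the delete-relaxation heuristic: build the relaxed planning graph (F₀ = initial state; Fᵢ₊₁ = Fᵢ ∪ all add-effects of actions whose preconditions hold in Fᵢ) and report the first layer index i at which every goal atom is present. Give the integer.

2

F0 = init (7 atoms)
F1 = F0 ∪ {linked(a,a), marked(f,f)}  (9 atoms)
F2 = F1 ∪ {marked(a,c), marked(a,f), marked(f,a)}  (12 atoms)
goal ⊆ F2  ⇒  h_max = 2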